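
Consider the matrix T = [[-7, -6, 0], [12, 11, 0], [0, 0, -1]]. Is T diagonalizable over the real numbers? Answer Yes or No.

Characteristic polynomial: p(μ) = μ^3 - 3μ^2 - 9μ - 5 = (μ - 5)(μ + 1)^2.
μ = -1 has algebraic multiplicity 2; rank(T + 1I) = 1, so geometric multiplicity = 2.
Every eigenvalue has geometric = algebraic multiplicity, so T is diagonalizable.

Yes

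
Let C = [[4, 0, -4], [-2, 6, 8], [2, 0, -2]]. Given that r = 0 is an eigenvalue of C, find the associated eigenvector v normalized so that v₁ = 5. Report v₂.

-5

C = [[4, 0, -4], [-2, 6, 8], [2, 0, -2]].
Solving (C)v = 0 gives the eigenspace spanned by (5, -5, 5).
With v₁ = 5, v = (5, -5, 5), so v₂ = -5.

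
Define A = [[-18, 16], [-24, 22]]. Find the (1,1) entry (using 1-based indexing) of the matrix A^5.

-15648

Characteristic polynomial: λ^2 - 4λ - 12 = (λ - 6)(λ + 2), so the eigenvalues are -2, 6.
λ=-2: eigenvector (1, 1).
λ=6: eigenvector (2, 3).
P = [[1, 2], [1, 3]], D = diag(-2, 6), P⁻¹ = [[3, -2], [-1, 1]].
A⁵ = P·diag(-32, 7776)·P⁻¹ = [[-15648, 15616], [-23424, 23392]].
The requested entry is -15648.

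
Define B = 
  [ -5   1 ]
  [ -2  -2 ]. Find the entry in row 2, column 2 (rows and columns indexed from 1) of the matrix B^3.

10

Characteristic polynomial: t^2 + 7t + 12 = (t + 3)(t + 4), so the eigenvalues are -4, -3.
t=-4: eigenvector (-1, -1).
t=-3: eigenvector (1, 2).
P = [[-1, 1], [-1, 2]], D = diag(-4, -3), P⁻¹ = [[-2, 1], [-1, 1]].
B³ = P·diag(-64, -27)·P⁻¹ = [[-101, 37], [-74, 10]].
The requested entry is 10.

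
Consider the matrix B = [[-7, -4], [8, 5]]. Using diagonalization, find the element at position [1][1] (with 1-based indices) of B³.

-55

Characteristic polynomial: t^2 + 2t - 3 = (t - 1)(t + 3), so the eigenvalues are -3, 1.
t=-3: eigenvector (1, -1).
t=1: eigenvector (-1, 2).
P = [[1, -1], [-1, 2]], D = diag(-3, 1), P⁻¹ = [[2, 1], [1, 1]].
B³ = P·diag(-27, 1)·P⁻¹ = [[-55, -28], [56, 29]].
The requested entry is -55.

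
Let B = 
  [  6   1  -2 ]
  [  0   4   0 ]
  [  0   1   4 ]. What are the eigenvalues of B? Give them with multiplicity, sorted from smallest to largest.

Characteristic polynomial: p(r) = r^3 - 14r^2 + 64r - 96 = (r - 6)(r - 4)^2.
Roots (with multiplicity): 4, 4, 6.

4, 4, 6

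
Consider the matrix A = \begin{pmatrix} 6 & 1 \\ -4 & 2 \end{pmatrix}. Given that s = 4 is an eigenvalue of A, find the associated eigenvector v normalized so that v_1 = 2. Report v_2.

-4

A − 4I = [[2, 1], [-4, -2]].
Solving (A − 4I)v = 0 gives the eigenspace spanned by (2, -4).
With v_1 = 2, v = (2, -4), so v_2 = -4.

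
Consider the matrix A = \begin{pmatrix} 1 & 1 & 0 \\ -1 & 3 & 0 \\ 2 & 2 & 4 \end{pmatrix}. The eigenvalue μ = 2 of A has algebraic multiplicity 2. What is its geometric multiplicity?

1

A − 2I = [[-1, 1, 0], [-1, 1, 0], [2, 2, 2]].
This matrix has rank 2, so its null space has dimension 3 − 2 = 1.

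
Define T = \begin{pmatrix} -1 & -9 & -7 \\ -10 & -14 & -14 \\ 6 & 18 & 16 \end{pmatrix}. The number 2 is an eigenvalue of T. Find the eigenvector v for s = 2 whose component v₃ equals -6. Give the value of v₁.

T − 2I = [[-3, -9, -7], [-10, -16, -14], [6, 18, 14]].
Solving (T − 2I)v = 0 gives the eigenspace spanned by (2, 4, -6).
With v₃ = -6, v = (2, 4, -6), so v₁ = 2.

2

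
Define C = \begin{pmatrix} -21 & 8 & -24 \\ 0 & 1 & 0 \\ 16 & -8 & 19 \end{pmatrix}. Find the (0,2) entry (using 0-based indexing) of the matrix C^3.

-456

Characteristic polynomial: s^3 + s^2 - 17s + 15 = (s - 3)(s - 1)(s + 5), so the eigenvalues are -5, 1, 3.
s=1: eigenvector (-4, 1, 4).
s=-5: eigenvector (3, 0, -2).
s=3: eigenvector (-1, 0, 1).
P = [[-4, 3, -1], [1, 0, 0], [4, -2, 1]], D = diag(1, -5, 3), P⁻¹ = [[0, 1, 0], [1, 0, 1], [2, -4, 3]].
C³ = P·diag(1, -125, 27)·P⁻¹ = [[-429, 104, -456], [0, 1, 0], [304, -104, 331]].
The requested entry is -456.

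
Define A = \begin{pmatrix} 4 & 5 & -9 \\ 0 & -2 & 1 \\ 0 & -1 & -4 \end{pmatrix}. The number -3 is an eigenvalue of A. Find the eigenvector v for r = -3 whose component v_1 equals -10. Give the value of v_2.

5

A + 3I = [[7, 5, -9], [0, 1, 1], [0, -1, -1]].
Solving (A + 3I)v = 0 gives the eigenspace spanned by (-10, 5, -5).
With v_1 = -10, v = (-10, 5, -5), so v_2 = 5.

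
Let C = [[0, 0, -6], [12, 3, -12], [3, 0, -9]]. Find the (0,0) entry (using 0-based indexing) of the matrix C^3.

Characteristic polynomial: s^3 + 6s^2 - 9s - 54 = (s - 3)(s + 3)(s + 6), so the eigenvalues are -6, -3, 3.
s=-6: eigenvector (1, 0, 1).
s=-3: eigenvector (-2, 2, -1).
s=3: eigenvector (0, 1, 0).
P = [[1, -2, 0], [0, 2, 1], [1, -1, 0]], D = diag(-6, -3, 3), P⁻¹ = [[-1, 0, 2], [-1, 0, 1], [2, 1, -2]].
C³ = P·diag(-216, -27, 27)·P⁻¹ = [[162, 0, -378], [108, 27, -108], [189, 0, -405]].
The requested entry is 162.

162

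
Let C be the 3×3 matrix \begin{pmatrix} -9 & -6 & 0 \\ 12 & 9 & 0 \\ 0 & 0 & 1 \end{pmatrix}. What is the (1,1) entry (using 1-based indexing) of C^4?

Characteristic polynomial: λ^3 - λ^2 - 9λ + 9 = (λ - 3)(λ - 1)(λ + 3), so the eigenvalues are -3, 1, 3.
λ=3: eigenvector (-1, 2, 0).
λ=-3: eigenvector (-1, 1, 0).
λ=1: eigenvector (0, 0, 1).
P = [[-1, -1, 0], [2, 1, 0], [0, 0, 1]], D = diag(3, -3, 1), P⁻¹ = [[1, 1, 0], [-2, -1, 0], [0, 0, 1]].
C⁴ = P·diag(81, 81, 1)·P⁻¹ = [[81, 0, 0], [0, 81, 0], [0, 0, 1]].
The requested entry is 81.

81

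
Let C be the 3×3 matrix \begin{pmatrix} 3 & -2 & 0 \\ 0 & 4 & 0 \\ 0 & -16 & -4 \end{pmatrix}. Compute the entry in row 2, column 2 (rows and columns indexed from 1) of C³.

Characteristic polynomial: r^3 - 3r^2 - 16r + 48 = (r - 4)(r - 3)(r + 4), so the eigenvalues are -4, 3, 4.
r=3: eigenvector (1, 0, 0).
r=4: eigenvector (-2, 1, -2).
r=-4: eigenvector (0, 0, 1).
P = [[1, -2, 0], [0, 1, 0], [0, -2, 1]], D = diag(3, 4, -4), P⁻¹ = [[1, 2, 0], [0, 1, 0], [0, 2, 1]].
C³ = P·diag(27, 64, -64)·P⁻¹ = [[27, -74, 0], [0, 64, 0], [0, -256, -64]].
The requested entry is 64.

64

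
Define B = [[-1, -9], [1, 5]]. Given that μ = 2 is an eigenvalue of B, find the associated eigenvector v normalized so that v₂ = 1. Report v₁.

B − 2I = [[-3, -9], [1, 3]].
Solving (B − 2I)v = 0 gives the eigenspace spanned by (-3, 1).
With v₂ = 1, v = (-3, 1), so v₁ = -3.

-3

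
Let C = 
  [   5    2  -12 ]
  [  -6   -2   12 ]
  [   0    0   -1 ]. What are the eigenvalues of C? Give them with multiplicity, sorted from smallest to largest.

-1, 1, 2

Characteristic polynomial: p(μ) = μ^3 - 2μ^2 - μ + 2 = (μ - 2)(μ - 1)(μ + 1).
Roots (with multiplicity): -1, 1, 2.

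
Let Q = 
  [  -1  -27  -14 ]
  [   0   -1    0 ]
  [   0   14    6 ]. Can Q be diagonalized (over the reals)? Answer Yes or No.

Characteristic polynomial: p(λ) = λ^3 - 4λ^2 - 11λ - 6 = (λ - 6)(λ + 1)^2.
λ = -1 has algebraic multiplicity 2; rank(Q + 1I) = 2, so geometric multiplicity = 1.
Geometric multiplicity < algebraic multiplicity, so Q is not diagonalizable.

No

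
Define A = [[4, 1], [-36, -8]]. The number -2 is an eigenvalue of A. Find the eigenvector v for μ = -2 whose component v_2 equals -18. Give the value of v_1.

A + 2I = [[6, 1], [-36, -6]].
Solving (A + 2I)v = 0 gives the eigenspace spanned by (3, -18).
With v_2 = -18, v = (3, -18), so v_1 = 3.

3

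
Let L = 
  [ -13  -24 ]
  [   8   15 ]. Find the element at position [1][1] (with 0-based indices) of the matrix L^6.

2913

Characteristic polynomial: λ^2 - 2λ - 3 = (λ - 3)(λ + 1), so the eigenvalues are -1, 3.
λ=-1: eigenvector (-2, 1).
λ=3: eigenvector (-3, 2).
P = [[-2, -3], [1, 2]], D = diag(-1, 3), P⁻¹ = [[-2, -3], [1, 2]].
L⁶ = P·diag(1, 729)·P⁻¹ = [[-2183, -4368], [1456, 2913]].
The requested entry is 2913.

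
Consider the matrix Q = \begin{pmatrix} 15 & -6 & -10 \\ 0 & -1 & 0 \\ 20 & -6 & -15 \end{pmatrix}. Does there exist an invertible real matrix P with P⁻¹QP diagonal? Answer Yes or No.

Characteristic polynomial: p(λ) = λ^3 + λ^2 - 25λ - 25 = (λ - 5)(λ + 1)(λ + 5).
All 3 eigenvalues are distinct, so Q is diagonalizable.

Yes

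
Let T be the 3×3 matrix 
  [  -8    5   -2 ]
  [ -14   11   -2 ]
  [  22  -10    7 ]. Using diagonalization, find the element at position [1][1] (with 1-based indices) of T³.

Characteristic polynomial: λ^3 - 10λ^2 + 27λ - 18 = (λ - 6)(λ - 3)(λ - 1), so the eigenvalues are 1, 3, 6.
λ=1: eigenvector (1, 1, -2).
λ=6: eigenvector (1, 2, -2).
λ=3: eigenvector (-1, -1, 3).
P = [[1, 1, -1], [1, 2, -1], [-2, -2, 3]], D = diag(1, 6, 3), P⁻¹ = [[4, -1, 1], [-1, 1, 0], [2, 0, 1]].
T³ = P·diag(1, 216, 27)·P⁻¹ = [[-266, 215, -26], [-482, 431, -26], [586, -430, 79]].
The requested entry is -266.

-266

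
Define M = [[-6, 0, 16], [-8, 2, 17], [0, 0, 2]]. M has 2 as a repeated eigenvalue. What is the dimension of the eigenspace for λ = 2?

1

M − 2I = [[-8, 0, 16], [-8, 0, 17], [0, 0, 0]].
This matrix has rank 2, so its null space has dimension 3 − 2 = 1.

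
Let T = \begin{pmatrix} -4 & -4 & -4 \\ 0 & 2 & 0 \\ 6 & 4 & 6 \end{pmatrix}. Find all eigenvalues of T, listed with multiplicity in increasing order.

0, 2, 2

Characteristic polynomial: p(μ) = μ^3 - 4μ^2 + 4μ = μ(μ - 2)^2.
Roots (with multiplicity): 0, 2, 2.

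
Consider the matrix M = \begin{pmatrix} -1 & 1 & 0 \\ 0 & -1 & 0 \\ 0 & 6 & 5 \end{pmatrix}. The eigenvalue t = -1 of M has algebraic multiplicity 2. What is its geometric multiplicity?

1

M + 1I = [[0, 1, 0], [0, 0, 0], [0, 6, 6]].
This matrix has rank 2, so its null space has dimension 3 − 2 = 1.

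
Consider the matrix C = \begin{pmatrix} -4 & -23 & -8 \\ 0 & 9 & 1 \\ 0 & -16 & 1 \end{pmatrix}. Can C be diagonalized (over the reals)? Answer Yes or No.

No

Characteristic polynomial: p(t) = t^3 - 6t^2 - 15t + 100 = (t - 5)^2(t + 4).
t = 5 has algebraic multiplicity 2; rank(C − 5I) = 2, so geometric multiplicity = 1.
Geometric multiplicity < algebraic multiplicity, so C is not diagonalizable.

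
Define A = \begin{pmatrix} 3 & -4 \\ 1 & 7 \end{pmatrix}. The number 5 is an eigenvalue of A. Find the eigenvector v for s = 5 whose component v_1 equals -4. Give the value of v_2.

2

A − 5I = [[-2, -4], [1, 2]].
Solving (A − 5I)v = 0 gives the eigenspace spanned by (-4, 2).
With v_1 = -4, v = (-4, 2), so v_2 = 2.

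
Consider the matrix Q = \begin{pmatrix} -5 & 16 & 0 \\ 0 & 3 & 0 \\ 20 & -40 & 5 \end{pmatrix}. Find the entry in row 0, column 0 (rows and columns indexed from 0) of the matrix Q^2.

25

Characteristic polynomial: s^3 - 3s^2 - 25s + 75 = (s - 5)(s - 3)(s + 5), so the eigenvalues are -5, 3, 5.
s=5: eigenvector (0, 0, 1).
s=3: eigenvector (2, 1, 0).
s=-5: eigenvector (1, 0, -2).
P = [[0, 2, 1], [0, 1, 0], [1, 0, -2]], D = diag(5, 3, -5), P⁻¹ = [[2, -4, 1], [0, 1, 0], [1, -2, 0]].
Q² = P·diag(25, 9, 25)·P⁻¹ = [[25, -32, 0], [0, 9, 0], [0, 0, 25]].
The requested entry is 25.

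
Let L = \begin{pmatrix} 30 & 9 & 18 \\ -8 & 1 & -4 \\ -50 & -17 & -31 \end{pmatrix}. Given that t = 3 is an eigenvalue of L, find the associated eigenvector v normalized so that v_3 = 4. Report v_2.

L − 3I = [[27, 9, 18], [-8, -2, -4], [-50, -17, -34]].
Solving (L − 3I)v = 0 gives the eigenspace spanned by (0, -8, 4).
With v_3 = 4, v = (0, -8, 4), so v_2 = -8.

-8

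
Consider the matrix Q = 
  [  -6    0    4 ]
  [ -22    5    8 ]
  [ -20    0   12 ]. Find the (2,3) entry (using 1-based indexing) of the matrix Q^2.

Characteristic polynomial: s^3 - 11s^2 + 38s - 40 = (s - 5)(s - 4)(s - 2), so the eigenvalues are 2, 4, 5.
s=2: eigenvector (1, 2, 2).
s=5: eigenvector (0, 1, 0).
s=4: eigenvector (2, 4, 5).
P = [[1, 0, 2], [2, 1, 4], [2, 0, 5]], D = diag(2, 5, 4), P⁻¹ = [[5, 0, -2], [-2, 1, 0], [-2, 0, 1]].
Q² = P·diag(4, 25, 16)·P⁻¹ = [[-44, 0, 24], [-138, 25, 48], [-120, 0, 64]].
The requested entry is 48.

48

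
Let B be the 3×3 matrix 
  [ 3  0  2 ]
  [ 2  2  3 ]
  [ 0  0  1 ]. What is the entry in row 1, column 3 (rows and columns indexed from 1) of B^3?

26

Characteristic polynomial: λ^3 - 6λ^2 + 11λ - 6 = (λ - 3)(λ - 2)(λ - 1), so the eigenvalues are 1, 2, 3.
λ=2: eigenvector (0, 1, 0).
λ=1: eigenvector (1, 1, -1).
λ=3: eigenvector (1, 2, 0).
P = [[0, 1, 1], [1, 1, 2], [0, -1, 0]], D = diag(2, 1, 3), P⁻¹ = [[-2, 1, -1], [0, 0, -1], [1, 0, 1]].
B³ = P·diag(8, 1, 27)·P⁻¹ = [[27, 0, 26], [38, 8, 45], [0, 0, 1]].
The requested entry is 26.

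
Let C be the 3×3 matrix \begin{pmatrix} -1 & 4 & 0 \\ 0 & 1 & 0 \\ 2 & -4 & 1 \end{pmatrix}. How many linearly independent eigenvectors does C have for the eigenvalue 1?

C − 1I = [[-2, 4, 0], [0, 0, 0], [2, -4, 0]].
This matrix has rank 1, so its null space has dimension 3 − 1 = 2.

2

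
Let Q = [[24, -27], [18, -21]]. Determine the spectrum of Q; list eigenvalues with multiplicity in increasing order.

Characteristic polynomial: p(μ) = μ^2 - 3μ - 18 = (μ - 6)(μ + 3).
Roots (with multiplicity): -3, 6.

-3, 6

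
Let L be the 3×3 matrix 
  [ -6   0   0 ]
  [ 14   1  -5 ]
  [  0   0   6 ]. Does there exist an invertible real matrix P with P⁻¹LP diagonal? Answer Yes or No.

Yes

Characteristic polynomial: p(t) = t^3 - t^2 - 36t + 36 = (t - 6)(t - 1)(t + 6).
All 3 eigenvalues are distinct, so L is diagonalizable.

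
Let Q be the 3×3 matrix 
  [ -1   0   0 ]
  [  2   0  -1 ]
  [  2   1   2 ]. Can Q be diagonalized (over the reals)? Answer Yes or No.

Characteristic polynomial: p(s) = s^3 - s^2 - s + 1 = (s - 1)^2(s + 1).
s = 1 has algebraic multiplicity 2; rank(Q − 1I) = 2, so geometric multiplicity = 1.
Geometric multiplicity < algebraic multiplicity, so Q is not diagonalizable.

No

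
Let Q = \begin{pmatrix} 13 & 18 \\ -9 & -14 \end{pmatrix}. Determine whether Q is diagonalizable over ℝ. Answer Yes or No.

Yes

Characteristic polynomial: p(μ) = μ^2 + μ - 20 = (μ - 4)(μ + 5).
All 2 eigenvalues are distinct, so Q is diagonalizable.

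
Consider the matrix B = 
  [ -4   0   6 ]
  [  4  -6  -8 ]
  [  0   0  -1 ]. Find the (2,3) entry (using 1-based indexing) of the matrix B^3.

-608

Characteristic polynomial: s^3 + 11s^2 + 34s + 24 = (s + 1)(s + 4)(s + 6), so the eigenvalues are -6, -4, -1.
s=-4: eigenvector (1, 2, 0).
s=-6: eigenvector (0, 1, 0).
s=-1: eigenvector (2, 0, 1).
P = [[1, 0, 2], [2, 1, 0], [0, 0, 1]], D = diag(-4, -6, -1), P⁻¹ = [[1, 0, -2], [-2, 1, 4], [0, 0, 1]].
B³ = P·diag(-64, -216, -1)·P⁻¹ = [[-64, 0, 126], [304, -216, -608], [0, 0, -1]].
The requested entry is -608.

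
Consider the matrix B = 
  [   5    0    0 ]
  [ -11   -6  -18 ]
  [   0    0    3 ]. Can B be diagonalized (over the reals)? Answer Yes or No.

Yes

Characteristic polynomial: p(μ) = μ^3 - 2μ^2 - 33μ + 90 = (μ - 5)(μ - 3)(μ + 6).
All 3 eigenvalues are distinct, so B is diagonalizable.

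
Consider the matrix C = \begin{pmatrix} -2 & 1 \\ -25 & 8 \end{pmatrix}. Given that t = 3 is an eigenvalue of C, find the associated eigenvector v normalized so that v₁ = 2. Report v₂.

C − 3I = [[-5, 1], [-25, 5]].
Solving (C − 3I)v = 0 gives the eigenspace spanned by (2, 10).
With v₁ = 2, v = (2, 10), so v₂ = 10.

10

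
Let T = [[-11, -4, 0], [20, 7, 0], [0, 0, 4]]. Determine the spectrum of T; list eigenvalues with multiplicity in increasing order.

-3, -1, 4

Characteristic polynomial: p(s) = s^3 - 13s - 12 = (s - 4)(s + 1)(s + 3).
Roots (with multiplicity): -3, -1, 4.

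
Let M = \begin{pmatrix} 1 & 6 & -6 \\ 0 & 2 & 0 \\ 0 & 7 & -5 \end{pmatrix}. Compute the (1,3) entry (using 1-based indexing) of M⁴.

Characteristic polynomial: t^3 + 2t^2 - 13t + 10 = (t - 2)(t - 1)(t + 5), so the eigenvalues are -5, 1, 2.
t=1: eigenvector (1, 0, 0).
t=2: eigenvector (0, 1, 1).
t=-5: eigenvector (1, 0, 1).
P = [[1, 0, 1], [0, 1, 0], [0, 1, 1]], D = diag(1, 2, -5), P⁻¹ = [[1, 1, -1], [0, 1, 0], [0, -1, 1]].
M⁴ = P·diag(1, 16, 625)·P⁻¹ = [[1, -624, 624], [0, 16, 0], [0, -609, 625]].
The requested entry is 624.

624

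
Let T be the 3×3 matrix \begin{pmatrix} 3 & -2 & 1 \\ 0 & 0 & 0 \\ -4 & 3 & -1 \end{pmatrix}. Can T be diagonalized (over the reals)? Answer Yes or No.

Characteristic polynomial: p(λ) = λ^3 - 2λ^2 + λ = λ(λ - 1)^2.
λ = 1 has algebraic multiplicity 2; rank(T − 1I) = 2, so geometric multiplicity = 1.
Geometric multiplicity < algebraic multiplicity, so T is not diagonalizable.

No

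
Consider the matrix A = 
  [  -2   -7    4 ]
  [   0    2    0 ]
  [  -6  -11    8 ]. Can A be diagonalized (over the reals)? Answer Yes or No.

No

Characteristic polynomial: p(μ) = μ^3 - 8μ^2 + 20μ - 16 = (μ - 4)(μ - 2)^2.
μ = 2 has algebraic multiplicity 2; rank(A − 2I) = 2, so geometric multiplicity = 1.
Geometric multiplicity < algebraic multiplicity, so A is not diagonalizable.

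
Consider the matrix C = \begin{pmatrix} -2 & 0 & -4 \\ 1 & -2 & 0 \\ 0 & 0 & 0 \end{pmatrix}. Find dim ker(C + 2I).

C + 2I = [[0, 0, -4], [1, 0, 0], [0, 0, 2]].
This matrix has rank 2, so its null space has dimension 3 − 2 = 1.

1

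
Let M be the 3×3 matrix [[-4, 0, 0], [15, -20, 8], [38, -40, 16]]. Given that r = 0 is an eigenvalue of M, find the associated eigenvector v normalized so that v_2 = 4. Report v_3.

10

M = [[-4, 0, 0], [15, -20, 8], [38, -40, 16]].
Solving (M)v = 0 gives the eigenspace spanned by (0, 4, 10).
With v_2 = 4, v = (0, 4, 10), so v_3 = 10.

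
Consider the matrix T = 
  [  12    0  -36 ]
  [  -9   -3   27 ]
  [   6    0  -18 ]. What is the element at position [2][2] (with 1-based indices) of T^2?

9

Characteristic polynomial: μ^3 + 9μ^2 + 18μ = μ(μ + 3)(μ + 6), so the eigenvalues are -6, -3, 0.
μ=0: eigenvector (3, 0, 1).
μ=-6: eigenvector (2, -3, 1).
μ=-3: eigenvector (0, 1, 0).
P = [[3, 2, 0], [0, -3, 1], [1, 1, 0]], D = diag(0, -6, -3), P⁻¹ = [[1, 0, -2], [-1, 0, 3], [-3, 1, 9]].
T² = P·diag(0, 36, 9)·P⁻¹ = [[-72, 0, 216], [81, 9, -243], [-36, 0, 108]].
The requested entry is 9.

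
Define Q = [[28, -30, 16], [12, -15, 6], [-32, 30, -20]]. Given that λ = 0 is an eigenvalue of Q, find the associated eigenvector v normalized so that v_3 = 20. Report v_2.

Q = [[28, -30, 16], [12, -15, 6], [-32, 30, -20]].
Solving (Q)v = 0 gives the eigenspace spanned by (-20, -8, 20).
With v_3 = 20, v = (-20, -8, 20), so v_2 = -8.

-8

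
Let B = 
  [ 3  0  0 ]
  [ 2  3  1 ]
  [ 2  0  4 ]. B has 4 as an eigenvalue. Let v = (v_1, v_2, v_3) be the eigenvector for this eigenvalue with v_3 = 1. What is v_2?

1

B − 4I = [[-1, 0, 0], [2, -1, 1], [2, 0, 0]].
Solving (B − 4I)v = 0 gives the eigenspace spanned by (0, 1, 1).
With v_3 = 1, v = (0, 1, 1), so v_2 = 1.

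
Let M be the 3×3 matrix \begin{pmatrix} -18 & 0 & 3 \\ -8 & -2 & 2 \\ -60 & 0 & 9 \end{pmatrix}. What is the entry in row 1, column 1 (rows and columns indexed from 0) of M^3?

-8

Characteristic polynomial: λ^3 + 11λ^2 + 36λ + 36 = (λ + 2)(λ + 3)(λ + 6), so the eigenvalues are -6, -3, -2.
λ=-3: eigenvector (1, -2, 5).
λ=-2: eigenvector (0, 1, 0).
λ=-6: eigenvector (1, 0, 4).
P = [[1, 0, 1], [-2, 1, 0], [5, 0, 4]], D = diag(-3, -2, -6), P⁻¹ = [[-4, 0, 1], [-8, 1, 2], [5, 0, -1]].
M³ = P·diag(-27, -8, -216)·P⁻¹ = [[-972, 0, 189], [-152, -8, 38], [-3780, 0, 729]].
The requested entry is -8.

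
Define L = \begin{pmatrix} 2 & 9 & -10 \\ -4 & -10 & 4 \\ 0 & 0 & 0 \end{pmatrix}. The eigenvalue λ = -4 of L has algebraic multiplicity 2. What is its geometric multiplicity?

1

L + 4I = [[6, 9, -10], [-4, -6, 4], [0, 0, 4]].
This matrix has rank 2, so its null space has dimension 3 − 2 = 1.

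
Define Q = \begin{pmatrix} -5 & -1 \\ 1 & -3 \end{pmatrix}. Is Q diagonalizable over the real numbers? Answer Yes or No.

No

Characteristic polynomial: p(s) = s^2 + 8s + 16 = (s + 4)^2.
s = -4 has algebraic multiplicity 2; rank(Q + 4I) = 1, so geometric multiplicity = 1.
Geometric multiplicity < algebraic multiplicity, so Q is not diagonalizable.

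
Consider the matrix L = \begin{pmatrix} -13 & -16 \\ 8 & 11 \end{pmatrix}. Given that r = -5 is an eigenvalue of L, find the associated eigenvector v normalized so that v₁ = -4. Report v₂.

2

L + 5I = [[-8, -16], [8, 16]].
Solving (L + 5I)v = 0 gives the eigenspace spanned by (-4, 2).
With v₁ = -4, v = (-4, 2), so v₂ = 2.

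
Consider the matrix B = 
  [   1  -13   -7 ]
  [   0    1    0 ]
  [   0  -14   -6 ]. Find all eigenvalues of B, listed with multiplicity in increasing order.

-6, 1, 1

Characteristic polynomial: p(t) = t^3 + 4t^2 - 11t + 6 = (t - 1)^2(t + 6).
Roots (with multiplicity): -6, 1, 1.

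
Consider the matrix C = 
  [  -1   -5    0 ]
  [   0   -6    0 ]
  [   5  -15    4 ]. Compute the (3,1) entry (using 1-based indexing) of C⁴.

Characteristic polynomial: s^3 + 3s^2 - 22s - 24 = (s - 4)(s + 1)(s + 6), so the eigenvalues are -6, -1, 4.
s=-1: eigenvector (1, 0, -1).
s=-6: eigenvector (1, 1, 1).
s=4: eigenvector (0, 0, 1).
P = [[1, 1, 0], [0, 1, 0], [-1, 1, 1]], D = diag(-1, -6, 4), P⁻¹ = [[1, -1, 0], [0, 1, 0], [1, -2, 1]].
C⁴ = P·diag(1, 1296, 256)·P⁻¹ = [[1, 1295, 0], [0, 1296, 0], [255, 785, 256]].
The requested entry is 255.

255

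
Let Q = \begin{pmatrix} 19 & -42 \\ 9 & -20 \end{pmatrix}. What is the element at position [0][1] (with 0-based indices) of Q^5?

-462

Characteristic polynomial: μ^2 + μ - 2 = (μ - 1)(μ + 2), so the eigenvalues are -2, 1.
μ=1: eigenvector (7, 3).
μ=-2: eigenvector (2, 1).
P = [[7, 2], [3, 1]], D = diag(1, -2), P⁻¹ = [[1, -2], [-3, 7]].
Q⁵ = P·diag(1, -32)·P⁻¹ = [[199, -462], [99, -230]].
The requested entry is -462.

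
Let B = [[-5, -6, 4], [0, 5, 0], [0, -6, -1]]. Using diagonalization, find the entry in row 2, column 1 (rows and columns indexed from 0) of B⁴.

-624

Characteristic polynomial: λ^3 + λ^2 - 25λ - 25 = (λ - 5)(λ + 1)(λ + 5), so the eigenvalues are -5, -1, 5.
λ=-5: eigenvector (1, 0, 0).
λ=5: eigenvector (-1, 1, -1).
λ=-1: eigenvector (1, 0, 1).
P = [[1, -1, 1], [0, 1, 0], [0, -1, 1]], D = diag(-5, 5, -1), P⁻¹ = [[1, 0, -1], [0, 1, 0], [0, 1, 1]].
B⁴ = P·diag(625, 625, 1)·P⁻¹ = [[625, -624, -624], [0, 625, 0], [0, -624, 1]].
The requested entry is -624.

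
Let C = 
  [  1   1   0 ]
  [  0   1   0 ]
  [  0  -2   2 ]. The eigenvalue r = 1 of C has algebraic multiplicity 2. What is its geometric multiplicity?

1

C − 1I = [[0, 1, 0], [0, 0, 0], [0, -2, 1]].
This matrix has rank 2, so its null space has dimension 3 − 2 = 1.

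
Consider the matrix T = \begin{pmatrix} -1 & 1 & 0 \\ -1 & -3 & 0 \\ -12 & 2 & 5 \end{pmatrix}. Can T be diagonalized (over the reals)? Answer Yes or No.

No

Characteristic polynomial: p(s) = s^3 - s^2 - 16s - 20 = (s - 5)(s + 2)^2.
s = -2 has algebraic multiplicity 2; rank(T + 2I) = 2, so geometric multiplicity = 1.
Geometric multiplicity < algebraic multiplicity, so T is not diagonalizable.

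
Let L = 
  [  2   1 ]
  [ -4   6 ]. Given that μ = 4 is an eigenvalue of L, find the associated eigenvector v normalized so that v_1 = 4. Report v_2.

8

L − 4I = [[-2, 1], [-4, 2]].
Solving (L − 4I)v = 0 gives the eigenspace spanned by (4, 8).
With v_1 = 4, v = (4, 8), so v_2 = 8.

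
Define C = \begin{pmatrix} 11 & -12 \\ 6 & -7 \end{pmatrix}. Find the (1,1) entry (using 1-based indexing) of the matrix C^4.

1249

Characteristic polynomial: μ^2 - 4μ - 5 = (μ - 5)(μ + 1), so the eigenvalues are -1, 5.
μ=5: eigenvector (2, 1).
μ=-1: eigenvector (1, 1).
P = [[2, 1], [1, 1]], D = diag(5, -1), P⁻¹ = [[1, -1], [-1, 2]].
C⁴ = P·diag(625, 1)·P⁻¹ = [[1249, -1248], [624, -623]].
The requested entry is 1249.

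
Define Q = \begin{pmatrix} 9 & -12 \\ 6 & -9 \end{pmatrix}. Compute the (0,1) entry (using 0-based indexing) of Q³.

Characteristic polynomial: r^2 - 9 = (r - 3)(r + 3), so the eigenvalues are -3, 3.
r=3: eigenvector (-2, -1).
r=-3: eigenvector (1, 1).
P = [[-2, 1], [-1, 1]], D = diag(3, -3), P⁻¹ = [[-1, 1], [-1, 2]].
Q³ = P·diag(27, -27)·P⁻¹ = [[81, -108], [54, -81]].
The requested entry is -108.

-108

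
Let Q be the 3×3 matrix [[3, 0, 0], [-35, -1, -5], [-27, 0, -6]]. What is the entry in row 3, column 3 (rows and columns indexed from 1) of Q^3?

Characteristic polynomial: r^3 + 4r^2 - 15r - 18 = (r - 3)(r + 1)(r + 6), so the eigenvalues are -6, -1, 3.
r=3: eigenvector (1, -5, -3).
r=-1: eigenvector (0, 1, 0).
r=-6: eigenvector (0, 1, 1).
P = [[1, 0, 0], [-5, 1, 1], [-3, 0, 1]], D = diag(3, -1, -6), P⁻¹ = [[1, 0, 0], [2, 1, -1], [3, 0, 1]].
Q³ = P·diag(27, -1, -216)·P⁻¹ = [[27, 0, 0], [-785, -1, -215], [-729, 0, -216]].
The requested entry is -216.

-216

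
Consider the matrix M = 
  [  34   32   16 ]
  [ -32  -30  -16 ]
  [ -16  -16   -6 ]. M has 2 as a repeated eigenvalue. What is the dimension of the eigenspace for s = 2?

2

M − 2I = [[32, 32, 16], [-32, -32, -16], [-16, -16, -8]].
This matrix has rank 1, so its null space has dimension 3 − 1 = 2.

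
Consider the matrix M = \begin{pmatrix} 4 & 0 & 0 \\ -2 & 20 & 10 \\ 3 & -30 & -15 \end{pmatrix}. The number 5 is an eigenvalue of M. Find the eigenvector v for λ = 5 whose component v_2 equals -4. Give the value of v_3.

M − 5I = [[-1, 0, 0], [-2, 15, 10], [3, -30, -20]].
Solving (M − 5I)v = 0 gives the eigenspace spanned by (0, -4, 6).
With v_2 = -4, v = (0, -4, 6), so v_3 = 6.

6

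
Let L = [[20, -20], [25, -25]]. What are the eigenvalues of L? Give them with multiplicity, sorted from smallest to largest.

-5, 0

Characteristic polynomial: p(λ) = λ^2 + 5λ = λ(λ + 5).
Roots (with multiplicity): -5, 0.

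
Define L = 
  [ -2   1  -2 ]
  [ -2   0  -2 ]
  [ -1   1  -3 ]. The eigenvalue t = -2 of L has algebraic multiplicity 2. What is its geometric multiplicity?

L + 2I = [[0, 1, -2], [-2, 2, -2], [-1, 1, -1]].
This matrix has rank 2, so its null space has dimension 3 − 2 = 1.

1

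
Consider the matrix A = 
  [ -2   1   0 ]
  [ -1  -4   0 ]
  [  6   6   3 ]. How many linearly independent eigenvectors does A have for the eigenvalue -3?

A + 3I = [[1, 1, 0], [-1, -1, 0], [6, 6, 6]].
This matrix has rank 2, so its null space has dimension 3 − 2 = 1.

1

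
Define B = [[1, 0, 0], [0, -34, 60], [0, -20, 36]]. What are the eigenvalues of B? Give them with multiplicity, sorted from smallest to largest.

Characteristic polynomial: p(r) = r^3 - 3r^2 - 22r + 24 = (r - 6)(r - 1)(r + 4).
Roots (with multiplicity): -4, 1, 6.

-4, 1, 6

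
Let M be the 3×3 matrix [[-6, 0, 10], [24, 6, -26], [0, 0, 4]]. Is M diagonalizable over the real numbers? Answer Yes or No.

Yes

Characteristic polynomial: p(λ) = λ^3 - 4λ^2 - 36λ + 144 = (λ - 6)(λ - 4)(λ + 6).
All 3 eigenvalues are distinct, so M is diagonalizable.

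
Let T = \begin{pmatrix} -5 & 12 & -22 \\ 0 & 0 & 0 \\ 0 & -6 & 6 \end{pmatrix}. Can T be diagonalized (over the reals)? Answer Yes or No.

Characteristic polynomial: p(λ) = λ^3 - λ^2 - 30λ = λ(λ - 6)(λ + 5).
All 3 eigenvalues are distinct, so T is diagonalizable.

Yes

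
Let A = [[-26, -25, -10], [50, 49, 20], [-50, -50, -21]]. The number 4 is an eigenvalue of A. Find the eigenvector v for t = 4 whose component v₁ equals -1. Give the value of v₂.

A − 4I = [[-30, -25, -10], [50, 45, 20], [-50, -50, -25]].
Solving (A − 4I)v = 0 gives the eigenspace spanned by (-1, 2, -2).
With v₁ = -1, v = (-1, 2, -2), so v₂ = 2.

2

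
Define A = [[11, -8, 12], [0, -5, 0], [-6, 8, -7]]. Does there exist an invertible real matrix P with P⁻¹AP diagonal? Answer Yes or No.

Yes

Characteristic polynomial: p(s) = s^3 + s^2 - 25s - 25 = (s - 5)(s + 1)(s + 5).
All 3 eigenvalues are distinct, so A is diagonalizable.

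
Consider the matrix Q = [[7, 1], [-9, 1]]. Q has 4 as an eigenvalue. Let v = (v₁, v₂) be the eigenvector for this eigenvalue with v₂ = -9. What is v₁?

Q − 4I = [[3, 1], [-9, -3]].
Solving (Q − 4I)v = 0 gives the eigenspace spanned by (3, -9).
With v₂ = -9, v = (3, -9), so v₁ = 3.

3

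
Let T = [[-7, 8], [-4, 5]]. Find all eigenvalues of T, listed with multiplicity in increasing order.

Characteristic polynomial: p(r) = r^2 + 2r - 3 = (r - 1)(r + 3).
Roots (with multiplicity): -3, 1.

-3, 1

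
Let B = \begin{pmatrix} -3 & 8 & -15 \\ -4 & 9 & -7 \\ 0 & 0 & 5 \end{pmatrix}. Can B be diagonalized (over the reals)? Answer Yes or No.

Characteristic polynomial: p(s) = s^3 - 11s^2 + 35s - 25 = (s - 5)^2(s - 1).
s = 5 has algebraic multiplicity 2; rank(B − 5I) = 2, so geometric multiplicity = 1.
Geometric multiplicity < algebraic multiplicity, so B is not diagonalizable.

No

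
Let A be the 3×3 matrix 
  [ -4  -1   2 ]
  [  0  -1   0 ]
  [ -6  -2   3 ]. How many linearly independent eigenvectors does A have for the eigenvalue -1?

2

A + 1I = [[-3, -1, 2], [0, 0, 0], [-6, -2, 4]].
This matrix has rank 1, so its null space has dimension 3 − 1 = 2.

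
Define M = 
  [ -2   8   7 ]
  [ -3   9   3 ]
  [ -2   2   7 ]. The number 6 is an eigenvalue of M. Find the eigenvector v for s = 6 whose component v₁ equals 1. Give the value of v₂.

M − 6I = [[-8, 8, 7], [-3, 3, 3], [-2, 2, 1]].
Solving (M − 6I)v = 0 gives the eigenspace spanned by (1, 1, 0).
With v₁ = 1, v = (1, 1, 0), so v₂ = 1.

1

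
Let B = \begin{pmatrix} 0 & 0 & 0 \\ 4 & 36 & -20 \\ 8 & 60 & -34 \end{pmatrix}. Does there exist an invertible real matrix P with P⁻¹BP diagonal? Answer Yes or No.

Characteristic polynomial: p(t) = t^3 - 2t^2 - 24t = t(t - 6)(t + 4).
All 3 eigenvalues are distinct, so B is diagonalizable.

Yes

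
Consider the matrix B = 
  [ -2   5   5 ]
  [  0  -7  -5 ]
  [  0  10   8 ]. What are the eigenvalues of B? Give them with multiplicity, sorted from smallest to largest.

-2, -2, 3

Characteristic polynomial: p(t) = t^3 + t^2 - 8t - 12 = (t - 3)(t + 2)^2.
Roots (with multiplicity): -2, -2, 3.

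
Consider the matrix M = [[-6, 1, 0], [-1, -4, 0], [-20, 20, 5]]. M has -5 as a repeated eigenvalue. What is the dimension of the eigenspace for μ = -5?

1

M + 5I = [[-1, 1, 0], [-1, 1, 0], [-20, 20, 10]].
This matrix has rank 2, so its null space has dimension 3 − 2 = 1.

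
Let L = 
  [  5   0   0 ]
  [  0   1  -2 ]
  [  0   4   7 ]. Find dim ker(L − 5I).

L − 5I = [[0, 0, 0], [0, -4, -2], [0, 4, 2]].
This matrix has rank 1, so its null space has dimension 3 − 1 = 2.

2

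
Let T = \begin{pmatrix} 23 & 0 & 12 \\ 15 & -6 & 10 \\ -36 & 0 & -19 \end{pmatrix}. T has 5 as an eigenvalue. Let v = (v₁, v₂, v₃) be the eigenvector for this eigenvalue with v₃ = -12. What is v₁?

T − 5I = [[18, 0, 12], [15, -11, 10], [-36, 0, -24]].
Solving (T − 5I)v = 0 gives the eigenspace spanned by (8, 0, -12).
With v₃ = -12, v = (8, 0, -12), so v₁ = 8.

8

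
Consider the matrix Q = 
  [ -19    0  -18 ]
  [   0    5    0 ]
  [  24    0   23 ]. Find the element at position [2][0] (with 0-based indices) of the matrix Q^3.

Characteristic polynomial: t^3 - 9t^2 + 15t + 25 = (t - 5)^2(t + 1), so the eigenvalues are -1, 5, 5.
t=5: eigenvector (3, 0, -4).
t=5: eigenvector (6, 1, -8).
t=-1: eigenvector (1, 0, -1).
P = [[3, 6, 1], [0, 1, 0], [-4, -8, -1]], D = diag(5, 5, -1), P⁻¹ = [[-1, -2, -1], [0, 1, 0], [4, 0, 3]].
Q³ = P·diag(125, 125, -1)·P⁻¹ = [[-379, 0, -378], [0, 125, 0], [504, 0, 503]].
The requested entry is 504.

504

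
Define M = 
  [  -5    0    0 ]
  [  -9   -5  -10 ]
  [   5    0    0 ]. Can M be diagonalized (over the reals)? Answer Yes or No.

No

Characteristic polynomial: p(λ) = λ^3 + 10λ^2 + 25λ = λ(λ + 5)^2.
λ = -5 has algebraic multiplicity 2; rank(M + 5I) = 2, so geometric multiplicity = 1.
Geometric multiplicity < algebraic multiplicity, so M is not diagonalizable.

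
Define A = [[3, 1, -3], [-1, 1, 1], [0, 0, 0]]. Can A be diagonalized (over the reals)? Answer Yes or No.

Characteristic polynomial: p(s) = s^3 - 4s^2 + 4s = s(s - 2)^2.
s = 2 has algebraic multiplicity 2; rank(A − 2I) = 2, so geometric multiplicity = 1.
Geometric multiplicity < algebraic multiplicity, so A is not diagonalizable.

No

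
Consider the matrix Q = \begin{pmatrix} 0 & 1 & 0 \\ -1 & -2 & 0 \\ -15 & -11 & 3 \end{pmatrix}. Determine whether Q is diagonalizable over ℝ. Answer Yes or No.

No

Characteristic polynomial: p(λ) = λ^3 - λ^2 - 5λ - 3 = (λ - 3)(λ + 1)^2.
λ = -1 has algebraic multiplicity 2; rank(Q + 1I) = 2, so geometric multiplicity = 1.
Geometric multiplicity < algebraic multiplicity, so Q is not diagonalizable.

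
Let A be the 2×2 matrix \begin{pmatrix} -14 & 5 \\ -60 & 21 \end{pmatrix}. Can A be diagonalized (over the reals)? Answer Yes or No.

Yes

Characteristic polynomial: p(λ) = λ^2 - 7λ + 6 = (λ - 6)(λ - 1).
All 2 eigenvalues are distinct, so A is diagonalizable.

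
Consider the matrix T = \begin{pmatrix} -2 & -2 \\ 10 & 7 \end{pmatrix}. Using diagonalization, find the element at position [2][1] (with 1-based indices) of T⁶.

Characteristic polynomial: μ^2 - 5μ + 6 = (μ - 3)(μ - 2), so the eigenvalues are 2, 3.
μ=3: eigenvector (-2, 5).
μ=2: eigenvector (1, -2).
P = [[-2, 1], [5, -2]], D = diag(3, 2), P⁻¹ = [[2, 1], [5, 2]].
T⁶ = P·diag(729, 64)·P⁻¹ = [[-2596, -1330], [6650, 3389]].
The requested entry is 6650.

6650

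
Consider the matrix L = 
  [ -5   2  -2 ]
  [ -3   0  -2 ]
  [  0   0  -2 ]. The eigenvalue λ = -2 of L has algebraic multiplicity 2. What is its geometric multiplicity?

L + 2I = [[-3, 2, -2], [-3, 2, -2], [0, 0, 0]].
This matrix has rank 1, so its null space has dimension 3 − 1 = 2.

2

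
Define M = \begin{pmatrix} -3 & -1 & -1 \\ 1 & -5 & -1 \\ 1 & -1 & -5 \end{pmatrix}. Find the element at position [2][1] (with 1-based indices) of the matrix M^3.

61

Characteristic polynomial: s^3 + 13s^2 + 56s + 80 = (s + 4)^2(s + 5), so the eigenvalues are -5, -4, -4.
s=-4: eigenvector (1, 1, 0).
s=-4: eigenvector (-1, 0, -1).
s=-5: eigenvector (1, 1, 1).
P = [[1, -1, 1], [1, 0, 1], [0, -1, 1]], D = diag(-4, -4, -5), P⁻¹ = [[1, 0, -1], [-1, 1, 0], [-1, 1, 1]].
M³ = P·diag(-64, -64, -125)·P⁻¹ = [[-3, -61, -61], [61, -125, -61], [61, -61, -125]].
The requested entry is 61.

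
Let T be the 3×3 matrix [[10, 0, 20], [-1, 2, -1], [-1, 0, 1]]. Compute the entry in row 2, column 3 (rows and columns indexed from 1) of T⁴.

-2075

Characteristic polynomial: r^3 - 13r^2 + 52r - 60 = (r - 6)(r - 5)(r - 2), so the eigenvalues are 2, 5, 6.
r=5: eigenvector (-4, 1, 1).
r=2: eigenvector (0, 1, 0).
r=6: eigenvector (5, -1, -1).
P = [[-4, 0, 5], [1, 1, -1], [1, 0, -1]], D = diag(5, 2, 6), P⁻¹ = [[1, 0, 5], [0, 1, -1], [1, 0, 4]].
T⁴ = P·diag(625, 16, 1296)·P⁻¹ = [[3980, 0, 13420], [-671, 16, -2075], [-671, 0, -2059]].
The requested entry is -2075.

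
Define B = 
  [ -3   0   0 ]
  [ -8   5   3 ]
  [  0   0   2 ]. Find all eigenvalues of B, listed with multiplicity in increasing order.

Characteristic polynomial: p(μ) = μ^3 - 4μ^2 - 11μ + 30 = (μ - 5)(μ - 2)(μ + 3).
Roots (with multiplicity): -3, 2, 5.

-3, 2, 5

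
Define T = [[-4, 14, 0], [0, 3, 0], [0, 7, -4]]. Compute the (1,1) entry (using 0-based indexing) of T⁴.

Characteristic polynomial: s^3 + 5s^2 - 8s - 48 = (s - 3)(s + 4)^2, so the eigenvalues are -4, -4, 3.
s=-4: eigenvector (1, 0, 0).
s=3: eigenvector (2, 1, 1).
s=-4: eigenvector (1, 0, 1).
P = [[1, 2, 1], [0, 1, 0], [0, 1, 1]], D = diag(-4, 3, -4), P⁻¹ = [[1, -1, -1], [0, 1, 0], [0, -1, 1]].
T⁴ = P·diag(256, 81, 256)·P⁻¹ = [[256, -350, 0], [0, 81, 0], [0, -175, 256]].
The requested entry is 81.

81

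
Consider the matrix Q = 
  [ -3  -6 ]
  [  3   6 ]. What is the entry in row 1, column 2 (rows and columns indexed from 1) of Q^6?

-1458

Characteristic polynomial: s^2 - 3s = s(s - 3), so the eigenvalues are 0, 3.
s=3: eigenvector (1, -1).
s=0: eigenvector (2, -1).
P = [[1, 2], [-1, -1]], D = diag(3, 0), P⁻¹ = [[-1, -2], [1, 1]].
Q⁶ = P·diag(729, 0)·P⁻¹ = [[-729, -1458], [729, 1458]].
The requested entry is -1458.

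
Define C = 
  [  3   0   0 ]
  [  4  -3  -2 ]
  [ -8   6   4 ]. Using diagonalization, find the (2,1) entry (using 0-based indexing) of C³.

6

Characteristic polynomial: t^3 - 4t^2 + 3t = t(t - 3)(t - 1), so the eigenvalues are 0, 1, 3.
t=3: eigenvector (1, 2, -4).
t=1: eigenvector (0, 1, -2).
t=0: eigenvector (0, 2, -3).
P = [[1, 0, 0], [2, 1, 2], [-4, -2, -3]], D = diag(3, 1, 0), P⁻¹ = [[1, 0, 0], [-2, -3, -2], [0, 2, 1]].
C³ = P·diag(27, 1, 0)·P⁻¹ = [[27, 0, 0], [52, -3, -2], [-104, 6, 4]].
The requested entry is 6.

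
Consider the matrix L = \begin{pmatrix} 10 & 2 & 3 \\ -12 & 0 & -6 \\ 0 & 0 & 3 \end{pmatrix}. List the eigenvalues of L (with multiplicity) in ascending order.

Characteristic polynomial: p(μ) = μ^3 - 13μ^2 + 54μ - 72 = (μ - 6)(μ - 4)(μ - 3).
Roots (with multiplicity): 3, 4, 6.

3, 4, 6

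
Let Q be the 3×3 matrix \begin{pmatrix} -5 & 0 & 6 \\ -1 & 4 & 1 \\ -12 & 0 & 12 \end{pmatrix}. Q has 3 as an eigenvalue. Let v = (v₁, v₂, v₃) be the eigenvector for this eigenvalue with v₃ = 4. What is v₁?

3

Q − 3I = [[-8, 0, 6], [-1, 1, 1], [-12, 0, 9]].
Solving (Q − 3I)v = 0 gives the eigenspace spanned by (3, -1, 4).
With v₃ = 4, v = (3, -1, 4), so v₁ = 3.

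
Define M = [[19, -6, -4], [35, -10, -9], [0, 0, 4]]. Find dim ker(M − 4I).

M − 4I = [[15, -6, -4], [35, -14, -9], [0, 0, 0]].
This matrix has rank 2, so its null space has dimension 3 − 2 = 1.

1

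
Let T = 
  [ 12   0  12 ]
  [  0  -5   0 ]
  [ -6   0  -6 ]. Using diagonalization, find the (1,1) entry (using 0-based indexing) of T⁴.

Characteristic polynomial: r^3 - r^2 - 30r = r(r - 6)(r + 5), so the eigenvalues are -5, 0, 6.
r=0: eigenvector (1, 0, -1).
r=-5: eigenvector (0, 1, 0).
r=6: eigenvector (2, 0, -1).
P = [[1, 0, 2], [0, 1, 0], [-1, 0, -1]], D = diag(0, -5, 6), P⁻¹ = [[-1, 0, -2], [0, 1, 0], [1, 0, 1]].
T⁴ = P·diag(0, 625, 1296)·P⁻¹ = [[2592, 0, 2592], [0, 625, 0], [-1296, 0, -1296]].
The requested entry is 625.

625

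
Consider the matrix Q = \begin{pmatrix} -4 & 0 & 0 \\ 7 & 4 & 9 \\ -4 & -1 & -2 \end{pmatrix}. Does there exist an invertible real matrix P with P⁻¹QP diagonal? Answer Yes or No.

Characteristic polynomial: p(λ) = λ^3 + 2λ^2 - 7λ + 4 = (λ - 1)^2(λ + 4).
λ = 1 has algebraic multiplicity 2; rank(Q − 1I) = 2, so geometric multiplicity = 1.
Geometric multiplicity < algebraic multiplicity, so Q is not diagonalizable.

No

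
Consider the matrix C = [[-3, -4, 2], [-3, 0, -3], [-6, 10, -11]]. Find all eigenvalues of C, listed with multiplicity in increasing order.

Characteristic polynomial: p(r) = r^3 + 14r^2 + 63r + 90 = (r + 3)(r + 5)(r + 6).
Roots (with multiplicity): -6, -5, -3.

-6, -5, -3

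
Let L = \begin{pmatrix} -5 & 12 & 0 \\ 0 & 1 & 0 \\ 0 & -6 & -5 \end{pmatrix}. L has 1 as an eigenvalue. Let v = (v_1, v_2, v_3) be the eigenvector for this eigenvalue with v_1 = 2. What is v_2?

1

L − 1I = [[-6, 12, 0], [0, 0, 0], [0, -6, -6]].
Solving (L − 1I)v = 0 gives the eigenspace spanned by (2, 1, -1).
With v_1 = 2, v = (2, 1, -1), so v_2 = 1.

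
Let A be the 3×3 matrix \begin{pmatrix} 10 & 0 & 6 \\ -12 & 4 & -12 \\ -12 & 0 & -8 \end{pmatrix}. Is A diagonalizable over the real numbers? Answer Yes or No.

Characteristic polynomial: p(μ) = μ^3 - 6μ^2 + 32 = (μ - 4)^2(μ + 2).
μ = 4 has algebraic multiplicity 2; rank(A − 4I) = 1, so geometric multiplicity = 2.
Every eigenvalue has geometric = algebraic multiplicity, so A is diagonalizable.

Yes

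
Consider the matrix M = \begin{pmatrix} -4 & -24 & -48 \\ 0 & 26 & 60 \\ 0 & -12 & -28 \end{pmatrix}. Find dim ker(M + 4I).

2

M + 4I = [[0, -24, -48], [0, 30, 60], [0, -12, -24]].
This matrix has rank 1, so its null space has dimension 3 − 1 = 2.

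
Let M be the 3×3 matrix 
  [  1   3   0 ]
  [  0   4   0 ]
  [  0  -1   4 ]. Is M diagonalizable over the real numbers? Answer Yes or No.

No

Characteristic polynomial: p(s) = s^3 - 9s^2 + 24s - 16 = (s - 4)^2(s - 1).
s = 4 has algebraic multiplicity 2; rank(M − 4I) = 2, so geometric multiplicity = 1.
Geometric multiplicity < algebraic multiplicity, so M is not diagonalizable.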